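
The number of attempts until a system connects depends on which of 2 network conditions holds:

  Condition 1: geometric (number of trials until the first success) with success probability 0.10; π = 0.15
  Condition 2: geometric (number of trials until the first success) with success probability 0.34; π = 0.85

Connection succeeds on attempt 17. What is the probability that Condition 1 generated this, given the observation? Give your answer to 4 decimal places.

0.8812

P(component k | x) = π_k·f_k(x) / marginal(x), where marginal(x) = Σ_j π_j·f_j(x).
Geometric probabilities:
  p_1 = 0.0185302
  p_2 = 0.000440739
Weight by the priors:
  π_1·p_1 = 0.15 × 0.0185302 = 0.00277953
  π_2·p_2 = 0.85 × 0.000440739 = 0.000374628
Denominator: 0.00277953 + 0.000374628 = 0.00315416
Responsibility of Condition 1: 0.00277953 / 0.00315416 ≈ 0.8812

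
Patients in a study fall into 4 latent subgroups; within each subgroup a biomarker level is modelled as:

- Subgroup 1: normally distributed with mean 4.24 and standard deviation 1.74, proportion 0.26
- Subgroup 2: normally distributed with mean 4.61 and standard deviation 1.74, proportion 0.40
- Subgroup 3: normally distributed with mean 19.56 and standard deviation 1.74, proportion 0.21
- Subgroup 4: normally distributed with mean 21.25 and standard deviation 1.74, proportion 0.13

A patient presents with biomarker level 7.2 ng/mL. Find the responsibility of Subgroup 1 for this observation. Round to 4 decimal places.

The responsibility of component k is π_k f_k(x) divided by Σ_j π_j f_j(x).
Evaluate each component's likelihood at the observed value:
  f_1 = (1/(1.74·√(2π)))·exp(−(7.2−4.24)²/(2·1.74²)) = 0.229277·exp(-1.44695) = 0.0539456
  f_2 = (1/(1.74·√(2π)))·exp(−(7.2−4.61)²/(2·1.74²)) = 0.229277·exp(-1.10782) = 0.0757249
  f_3 = (1/(1.74·√(2π)))·exp(−(7.2−19.56)²/(2·1.74²)) = 0.229277·exp(-25.22949) = 2.53124e-12
  f_4 = (1/(1.74·√(2π)))·exp(−(7.2−21.25)²/(2·1.74²)) = 0.229277·exp(-32.60049) = 1.59275e-15
Weight by the priors:
  π_1·f_1 = 0.26 × 0.0539456 = 0.0140259
  π_2·f_2 = 0.40 × 0.0757249 = 0.03029
  π_3·f_3 = 0.21 × 2.53124e-12 = 5.3156e-13
  π_4·f_4 = 0.13 × 1.59275e-15 = 2.07057e-16
Normaliser: 0.0140259 + 0.03029 + 5.3156e-13 + 2.07057e-16 = 0.0443158
P(Subgroup 1 | data) ≈ 0.3165

0.3165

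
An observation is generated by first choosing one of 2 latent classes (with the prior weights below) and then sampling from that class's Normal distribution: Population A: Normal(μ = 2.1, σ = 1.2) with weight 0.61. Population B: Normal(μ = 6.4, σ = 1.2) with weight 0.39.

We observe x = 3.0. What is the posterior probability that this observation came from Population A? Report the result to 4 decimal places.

0.9849

Apply Bayes' rule: the posterior for each component is proportional to its prior times its likelihood at x.
Normal densities:
  L_A = 0.250948
  L_B = 0.00600508
Multiply by the mixture weights:
  w_A·L_A = 0.61 × 0.250948 = 0.153078
  w_B·L_B = 0.39 × 0.00600508 = 0.00234198
Evidence: 0.153078 + 0.00234198 = 0.15542
P(Population A | x) = 0.153078 / 0.15542 ≈ 0.9849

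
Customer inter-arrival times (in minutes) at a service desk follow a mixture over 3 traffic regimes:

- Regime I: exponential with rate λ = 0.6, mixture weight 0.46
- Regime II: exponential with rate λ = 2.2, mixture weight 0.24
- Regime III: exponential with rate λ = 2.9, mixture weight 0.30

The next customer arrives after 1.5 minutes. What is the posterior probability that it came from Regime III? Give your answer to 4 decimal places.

0.0786

P(component k | x) = P(Z=k)·f_k(x) / marginal(x), where marginal(x) = Σ_j P(Z=j)·f_j(x).
Evaluate each component's likelihood at the observed value:
  p_I = 0.243942
  p_II = 0.081143
  p_III = 0.0374298
Prior × likelihood for each component:
  P(Z=I)·p_I = 0.46 × 0.243942 = 0.112213
  P(Z=II)·p_II = 0.24 × 0.081143 = 0.0194743
  P(Z=III)·p_III = 0.30 × 0.0374298 = 0.0112289
Marginal: 0.112213 + 0.0194743 + 0.0112289 = 0.142916
P(Regime III | the observation) = 0.0112289 / 0.142916 ≈ 0.0786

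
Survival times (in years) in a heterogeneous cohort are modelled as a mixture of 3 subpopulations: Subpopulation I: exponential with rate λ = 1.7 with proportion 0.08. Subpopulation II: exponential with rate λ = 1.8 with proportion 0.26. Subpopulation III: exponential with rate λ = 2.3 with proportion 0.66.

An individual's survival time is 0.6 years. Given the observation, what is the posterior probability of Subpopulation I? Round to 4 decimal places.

0.0831

Apply Bayes' rule: the posterior for each component is proportional to its prior times its likelihood at x.
Evaluate each component's likelihood at the observed value:
  L_I = 0.613011
  L_II = 0.611272
  L_III = 0.578631
Multiply by the mixture weights:
  w_I·L_I = 0.08 × 0.613011 = 0.0490409
  w_II·L_II = 0.26 × 0.611272 = 0.158931
  w_III·L_III = 0.66 × 0.578631 = 0.381896
Sum: 0.0490409 + 0.158931 + 0.381896 = 0.589868
So the posterior for Subpopulation I is 0.0490409 / 0.589868 ≈ 0.0831.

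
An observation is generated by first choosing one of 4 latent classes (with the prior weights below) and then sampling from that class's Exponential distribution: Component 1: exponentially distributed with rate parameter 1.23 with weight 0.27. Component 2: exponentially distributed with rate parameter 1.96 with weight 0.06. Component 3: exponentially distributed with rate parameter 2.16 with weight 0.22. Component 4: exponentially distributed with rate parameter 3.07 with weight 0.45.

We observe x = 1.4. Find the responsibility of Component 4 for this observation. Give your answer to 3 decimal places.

0.173

By Bayes' theorem, P(k | x) = P(Z=k) f_k(x) / Σ_j P(Z=j) f_j(x).
Component likelihoods at x = 1.4:
  L_1 = 0.219811
  L_2 = 0.126053
  L_3 = 0.10499
  L_4 = 0.0417389
Prior × likelihood for each component:
  P(Z=1)·L_1 = 0.27 × 0.219811 = 0.0593491
  P(Z=2)·L_2 = 0.06 × 0.126053 = 0.00756316
  P(Z=3)·L_3 = 0.22 × 0.10499 = 0.0230978
  P(Z=4)·L_4 = 0.45 × 0.0417389 = 0.0187825
Denominator: 0.0593491 + 0.00756316 + 0.0230978 + 0.0187825 = 0.108792
P(Component 4 | 1.4) ≈ 0.173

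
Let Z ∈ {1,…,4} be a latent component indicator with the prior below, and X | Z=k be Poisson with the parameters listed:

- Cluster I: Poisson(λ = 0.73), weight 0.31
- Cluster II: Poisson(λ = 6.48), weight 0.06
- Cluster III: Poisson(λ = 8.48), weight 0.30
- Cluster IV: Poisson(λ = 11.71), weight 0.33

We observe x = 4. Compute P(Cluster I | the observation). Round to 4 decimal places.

Posterior ∝ prior × likelihood, so P(k | x) ∝ w_k f_k(x); normalise over all components.
Component likelihoods at x = 4:
  f_I = e^(−0.73)·0.73^4/4! = 0.00570224
  f_II = e^(−6.48)·6.48^4/4! = 0.112684
  f_III = e^(−8.48)·8.48^4/4! = 0.0447255
  f_IV = e^(−11.71)·11.71^4/4! = 0.00643321
Weight by the priors:
  w_I·f_I = 0.31 × 0.00570224 = 0.00176769
  w_II·f_II = 0.06 × 0.112684 = 0.00676101
  w_III·f_III = 0.30 × 0.0447255 = 0.0134176
  w_IV·f_IV = 0.33 × 0.00643321 = 0.00212296
Sum: 0.00176769 + 0.00676101 + 0.0134176 + 0.00212296 = 0.0240693
So the posterior for Cluster I is 0.00176769 / 0.0240693 ≈ 0.0734.

0.0734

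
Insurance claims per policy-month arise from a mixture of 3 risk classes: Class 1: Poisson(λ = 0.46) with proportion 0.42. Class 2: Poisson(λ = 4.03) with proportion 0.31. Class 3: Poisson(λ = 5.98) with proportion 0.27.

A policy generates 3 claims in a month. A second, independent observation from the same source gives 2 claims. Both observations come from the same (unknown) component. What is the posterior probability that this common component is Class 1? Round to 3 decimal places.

0.029

By Bayes' theorem, P(k | x) = π_k f_k(x) / Σ_j π_j f_j(x).
Since both observations come from the same component, the likelihood for component k is f_k(x₁)·f_k(x₂).
  f_1 = [0.0102411] × [0.0667898] = 0.000684001
  f_2 = [0.193891] × [0.144336] = 0.0279853
  f_3 = [0.0901304] × [0.0452159] = 0.00407533
Weight by the priors:
  π_1·f_1 = 0.42 × 0.000684001 = 0.000287281
  π_2·f_2 = 0.31 × 0.0279853 = 0.00867545
  π_3·f_3 = 0.27 × 0.00407533 = 0.00110034
Evidence: 0.000287281 + 0.00867545 + 0.00110034 = 0.0100631
Responsibility of Class 1: 0.000287281 / 0.0100631 ≈ 0.029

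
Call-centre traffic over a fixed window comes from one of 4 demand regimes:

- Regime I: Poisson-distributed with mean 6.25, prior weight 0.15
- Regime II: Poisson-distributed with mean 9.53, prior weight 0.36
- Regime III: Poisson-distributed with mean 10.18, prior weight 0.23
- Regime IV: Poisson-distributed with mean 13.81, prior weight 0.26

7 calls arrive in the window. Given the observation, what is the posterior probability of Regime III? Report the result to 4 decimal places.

P(component k | x) = w_k·f_k(x) / marginal(x), where marginal(x) = Σ_j w_j·f_j(x).
Evaluate each component's likelihood at the observed value:
  L_I = e^(−6.25)·6.25^7/7! = 0.142689
  L_II = e^(−9.53)·9.53^7/7! = 0.102895
  L_III = e^(−10.18)·10.18^7/7! = 0.0852484
  L_IV = e^(−13.81)·13.81^7/7! = 0.0191125
Unnormalised posteriors:
  w_I·L_I = 0.15 × 0.142689 = 0.0214033
  w_II·L_II = 0.36 × 0.102895 = 0.0370421
  w_III·L_III = 0.23 × 0.0852484 = 0.0196071
  w_IV·L_IV = 0.26 × 0.0191125 = 0.00496926
Denominator: 0.0214033 + 0.0370421 + 0.0196071 + 0.00496926 = 0.0830218
P(Regime III | 7 calls) = 0.0196071 / 0.0830218 ≈ 0.2362

0.2362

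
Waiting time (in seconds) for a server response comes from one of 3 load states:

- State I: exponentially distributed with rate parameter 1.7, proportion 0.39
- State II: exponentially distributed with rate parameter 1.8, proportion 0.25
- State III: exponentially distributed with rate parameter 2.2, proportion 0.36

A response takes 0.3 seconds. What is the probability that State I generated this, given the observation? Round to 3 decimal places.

0.372

Apply Bayes' rule: the posterior for each component is proportional to its prior times its likelihood at x.
Component likelihoods at x = 0.3 seconds:
  p_I = 1.02084
  p_II = 1.04895
  p_III = 1.13707
Multiply by the mixture weights:
  π_I·p_I = 0.39 × 1.02084 = 0.398129
  π_II·p_II = 0.25 × 1.04895 = 0.262237
  π_III·p_III = 0.36 × 1.13707 = 0.409346
Marginal: 0.398129 + 0.262237 + 0.409346 = 1.06971
P(State I | 0.3 seconds) = 0.398129 / 1.06971 ≈ 0.372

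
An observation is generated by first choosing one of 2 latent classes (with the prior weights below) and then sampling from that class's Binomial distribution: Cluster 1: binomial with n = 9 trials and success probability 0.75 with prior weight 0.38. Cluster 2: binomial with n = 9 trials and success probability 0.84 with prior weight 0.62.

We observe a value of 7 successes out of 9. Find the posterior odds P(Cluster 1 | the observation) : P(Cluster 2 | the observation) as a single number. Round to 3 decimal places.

Posterior odds = (P(Z=i) f_i(x)) / (P(Z=j) f_j(x)); the normalising sum cancels.
Evaluate each component's likelihood at the observed value:
  L_1 = C(9,7)·0.75^7·0.25^2 = 36·0.133484·0.0625 = 0.300339
  L_2 = C(9,7)·0.84^7·0.16^2 = 36·0.29509·0.0256 = 0.271955
0.114129 / 0.168612 ≈ 0.677

0.677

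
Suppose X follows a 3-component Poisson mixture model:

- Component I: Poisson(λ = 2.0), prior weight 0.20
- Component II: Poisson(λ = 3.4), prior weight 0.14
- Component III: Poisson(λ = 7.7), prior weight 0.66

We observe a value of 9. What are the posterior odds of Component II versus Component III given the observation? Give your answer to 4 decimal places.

0.0100

Since P(k|x) ∝ P(Z=k) f_k(x), the posterior odds are P(Z=i) f_i(x) / (P(Z=j) f_j(x)).
Poisson probabilities:
  L_I = e^(−2.0)·2.0^9/9! = 0.000190949
  L_II = e^(−3.4)·3.4^9/9! = 0.00558401
  L_III = e^(−7.7)·7.7^9/9! = 0.118737
Odds = (0.14/0.66) × (0.00558401/0.118737) = 0.212121 × 0.0470284 ≈ 0.0100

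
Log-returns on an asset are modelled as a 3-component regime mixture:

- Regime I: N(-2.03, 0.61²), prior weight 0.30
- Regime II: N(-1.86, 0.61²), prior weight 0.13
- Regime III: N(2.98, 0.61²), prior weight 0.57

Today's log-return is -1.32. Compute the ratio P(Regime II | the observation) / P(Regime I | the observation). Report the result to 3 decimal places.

0.577

Posterior odds = (P(Z=i) f_i(x)) / (P(Z=j) f_j(x)); the normalising sum cancels.
Normal densities:
  p_I = (1/(0.61·√(2π)))·exp(−(-1.32−-2.03)²/(2·0.61²)) = 0.654004·exp(-0.67737) = 0.332201
  p_II = (1/(0.61·√(2π)))·exp(−(-1.32−-1.86)²/(2·0.61²)) = 0.654004·exp(-0.39183) = 0.441988
  p_III = (1/(0.61·√(2π)))·exp(−(-1.32−2.98)²/(2·0.61²)) = 0.654004·exp(-24.84547) = 1.06006e-11
0.0574585 / 0.0996604 ≈ 0.577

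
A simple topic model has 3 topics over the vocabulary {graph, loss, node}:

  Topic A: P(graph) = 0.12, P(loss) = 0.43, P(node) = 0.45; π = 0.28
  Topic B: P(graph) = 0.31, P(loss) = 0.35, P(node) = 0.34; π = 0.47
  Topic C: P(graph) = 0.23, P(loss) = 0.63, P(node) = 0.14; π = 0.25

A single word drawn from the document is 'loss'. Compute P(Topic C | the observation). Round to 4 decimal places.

0.3560

P(component k | x) = w_k·f_k(x) / marginal(x), where marginal(x) = Σ_j w_j·f_j(x).
Evaluate each component's likelihood at the observed value:
  L_A = 0.43
  L_B = 0.35
  L_C = 0.63
Weight by the priors:
  w_A·L_A = 0.28 × 0.43 = 0.1204
  w_B·L_B = 0.47 × 0.35 = 0.1645
  w_C·L_C = 0.25 × 0.63 = 0.1575
Normaliser: 0.1204 + 0.1645 + 0.1575 = 0.4424
P(Topic C | data) ≈ 0.3560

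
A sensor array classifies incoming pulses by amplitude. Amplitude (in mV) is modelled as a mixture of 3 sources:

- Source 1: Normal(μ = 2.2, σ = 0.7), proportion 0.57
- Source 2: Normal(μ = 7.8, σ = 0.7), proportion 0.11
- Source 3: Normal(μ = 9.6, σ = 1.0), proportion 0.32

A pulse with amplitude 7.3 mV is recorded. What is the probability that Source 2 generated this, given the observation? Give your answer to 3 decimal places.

0.843

Apply Bayes' rule: the posterior for each component is proportional to its prior times its likelihood at x.
Evaluate each component's likelihood at the observed value:
  p_1 = (1/(0.7·√(2π)))·exp(−(7.3−2.2)²/(2·0.7²)) = 0.569918·exp(-26.54082) = 1.69544e-12
  p_2 = (1/(0.7·√(2π)))·exp(−(7.3−7.8)²/(2·0.7²)) = 0.569918·exp(-0.25510) = 0.441593
  p_3 = (1/(1.0·√(2π)))·exp(−(7.3−9.6)²/(2·1.0²)) = 0.398942·exp(-2.64500) = 0.028327
Multiply by the mixture weights:
  P(Z=1)·p_1 = 0.57 × 1.69544e-12 = 9.664e-13
  P(Z=2)·p_2 = 0.11 × 0.441593 = 0.0485753
  P(Z=3)·p_3 = 0.32 × 0.028327 = 0.00906465
Denominator: 9.664e-13 + 0.0485753 + 0.00906465 = 0.0576399
P(Source 2 | 7.3 mV) ≈ 0.843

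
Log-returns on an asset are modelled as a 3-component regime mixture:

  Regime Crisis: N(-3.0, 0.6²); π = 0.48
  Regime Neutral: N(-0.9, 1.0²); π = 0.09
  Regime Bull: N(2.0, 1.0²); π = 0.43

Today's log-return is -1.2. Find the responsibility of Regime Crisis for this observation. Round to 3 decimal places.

0.091

The responsibility of component k is P(Z=k) f_k(x) divided by Σ_j P(Z=j) f_j(x).
Component likelihoods at x = -1.2:
  f_Crisis = (1/(0.6·√(2π)))·exp(−(-1.2−-3.0)²/(2·0.6²)) = 0.664904·exp(-4.50000) = 0.00738641
  f_Neutral = (1/(1.0·√(2π)))·exp(−(-1.2−-0.9)²/(2·1.0²)) = 0.398942·exp(-0.04500) = 0.381388
  f_Bull = (1/(1.0·√(2π)))·exp(−(-1.2−2.0)²/(2·1.0²)) = 0.398942·exp(-5.12000) = 0.00238409
Prior × likelihood for each component:
  P(Z=Crisis)·f_Crisis = 0.48 × 0.00738641 = 0.00354548
  P(Z=Neutral)·f_Neutral = 0.09 × 0.381388 = 0.0343249
  P(Z=Bull)·f_Bull = 0.43 × 0.00238409 = 0.00102516
Denominator: 0.00354548 + 0.0343249 + 0.00102516 = 0.0388955
So the posterior for Regime Crisis is 0.00354548 / 0.0388955 ≈ 0.091.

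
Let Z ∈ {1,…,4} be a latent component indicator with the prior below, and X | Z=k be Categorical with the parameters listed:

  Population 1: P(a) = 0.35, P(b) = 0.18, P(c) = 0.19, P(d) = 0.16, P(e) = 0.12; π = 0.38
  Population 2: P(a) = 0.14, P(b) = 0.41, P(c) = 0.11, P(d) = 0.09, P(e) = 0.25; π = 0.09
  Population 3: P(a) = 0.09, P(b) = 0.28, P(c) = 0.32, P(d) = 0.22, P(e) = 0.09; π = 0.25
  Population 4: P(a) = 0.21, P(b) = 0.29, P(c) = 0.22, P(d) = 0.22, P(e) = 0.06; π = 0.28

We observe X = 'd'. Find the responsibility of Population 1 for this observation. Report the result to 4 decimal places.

By Bayes' theorem, P(k | x) = w_k f_k(x) / Σ_j w_j f_j(x).
Evaluate each component's likelihood at the observed value:
  f_1 = P(d | comp) = 0.16
  f_2 = P(d | comp) = 0.09
  f_3 = P(d | comp) = 0.22
  f_4 = P(d | comp) = 0.22
Unnormalised posteriors:
  w_1·f_1 = 0.38 × 0.16 = 0.0608
  w_2·f_2 = 0.09 × 0.09 = 0.0081
  w_3·f_3 = 0.25 × 0.22 = 0.055
  w_4·f_4 = 0.28 × 0.22 = 0.0616
Evidence: 0.0608 + 0.0081 + 0.055 + 0.0616 = 0.1855
So the posterior for Population 1 is 0.0608 / 0.1855 ≈ 0.3278.

0.3278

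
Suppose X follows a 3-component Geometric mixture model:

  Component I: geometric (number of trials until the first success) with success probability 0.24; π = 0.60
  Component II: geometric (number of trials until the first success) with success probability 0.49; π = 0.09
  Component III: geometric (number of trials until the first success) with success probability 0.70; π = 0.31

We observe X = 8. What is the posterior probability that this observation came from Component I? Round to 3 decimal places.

Posterior ∝ prior × likelihood, so P(k | x) ∝ π_k f_k(x); normalise over all components.
Component likelihoods at x = 8:
  p_I = 0.24·(1−0.24)^7 = 0.24·0.146452 = 0.0351485
  p_II = 0.49·(1−0.49)^7 = 0.49·0.00897411 = 0.00439731
  p_III = 0.70·(1−0.70)^7 = 0.70·0.0002187 = 0.00015309
Multiply by the mixture weights:
  π_I·p_I = 0.60 × 0.0351485 = 0.0210891
  π_II·p_II = 0.09 × 0.00439731 = 0.000395758
  π_III·p_III = 0.31 × 0.00015309 = 4.74579e-05
Normaliser: 0.0210891 + 0.000395758 + 4.74579e-05 = 0.0215323
P(Component I | data) = 0.0210891 / 0.0215323 ≈ 0.979

0.979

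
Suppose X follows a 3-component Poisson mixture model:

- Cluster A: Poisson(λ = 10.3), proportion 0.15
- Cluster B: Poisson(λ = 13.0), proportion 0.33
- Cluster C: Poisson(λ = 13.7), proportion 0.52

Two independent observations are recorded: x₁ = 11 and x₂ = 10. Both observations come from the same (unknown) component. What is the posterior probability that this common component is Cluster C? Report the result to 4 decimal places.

0.3994

By Bayes' theorem, P(k | x) = π_k f_k(x) / Σ_j π_j f_j(x).
Since both observations come from the same component, the likelihood for component k is f_k(x₁)·f_k(x₂).
  f_A = [e^(−10.3)·10.3^11/11! = 0.116633] × [0.124559] = 0.0145277
  f_B = [e^(−13.0)·13.0^11/11! = 0.101483] × [0.0858702] = 0.00871435
  f_C = [e^(−13.7)·13.7^11/11! = 0.0897297] × [0.0720457] = 0.00646464
Multiply by the mixture weights:
  π_A·f_A = 0.15 × 0.0145277 = 0.00217915
  π_B·f_B = 0.33 × 0.00871435 = 0.00287574
  π_C·f_C = 0.52 × 0.00646464 = 0.00336161
Denominator: 0.00217915 + 0.00287574 + 0.00336161 = 0.0084165
P(Cluster C | x₁, x₂) ≈ 0.3994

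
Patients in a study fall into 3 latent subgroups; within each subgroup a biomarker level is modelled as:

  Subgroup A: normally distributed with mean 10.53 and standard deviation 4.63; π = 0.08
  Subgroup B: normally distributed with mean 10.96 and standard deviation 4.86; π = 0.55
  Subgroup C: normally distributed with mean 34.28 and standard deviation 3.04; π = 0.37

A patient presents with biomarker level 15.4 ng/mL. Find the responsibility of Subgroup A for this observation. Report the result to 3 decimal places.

The responsibility of component k is π_k f_k(x) divided by Σ_j π_j f_j(x).
Evaluate each component's likelihood at the observed value:
  L_A = 0.0495549
  L_B = 0.05408
  L_C = 5.5275e-10
Weight by the priors:
  π_A·L_A = 0.08 × 0.0495549 = 0.00396439
  π_B·L_B = 0.55 × 0.05408 = 0.029744
  π_C·L_C = 0.37 × 5.5275e-10 = 2.04518e-10
Evidence: 0.00396439 + 0.029744 + 2.04518e-10 = 0.0337084
P(Subgroup A | the observation) ≈ 0.118

0.118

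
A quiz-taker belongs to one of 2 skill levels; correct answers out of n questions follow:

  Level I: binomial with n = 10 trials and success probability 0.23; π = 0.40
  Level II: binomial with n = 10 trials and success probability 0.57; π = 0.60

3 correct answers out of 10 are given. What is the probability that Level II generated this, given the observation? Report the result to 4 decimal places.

P(component k | x) = w_k·f_k(x) / marginal(x), where marginal(x) = Σ_j w_j·f_j(x).
Binomial probabilities:
  L_I = C(10,3)·0.23^3·0.77^7 = 120·0.012167·0.160485 = 0.234315
  L_II = C(10,3)·0.57^3·0.43^7 = 120·0.185193·0.00271819 = 0.0604067
Weight by the priors:
  w_I·L_I = 0.40 × 0.234315 = 0.0937259
  w_II·L_II = 0.60 × 0.0604067 = 0.036244
Sum: 0.0937259 + 0.036244 = 0.12997
P(Level II | x) = 0.036244 / 0.12997 ≈ 0.2789

0.2789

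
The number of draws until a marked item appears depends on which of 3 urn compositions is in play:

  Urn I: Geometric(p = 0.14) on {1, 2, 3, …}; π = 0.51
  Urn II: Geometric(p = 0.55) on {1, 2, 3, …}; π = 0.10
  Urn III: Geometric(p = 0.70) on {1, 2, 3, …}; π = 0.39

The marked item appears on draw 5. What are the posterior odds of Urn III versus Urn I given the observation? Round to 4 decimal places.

0.0566

Only the two components matter; the odds are (π_i f_i(x)) / (π_j f_j(x)).
Geometric probabilities:
  L_I = 0.14·(1−0.14)^4 = 0.14·0.547008 = 0.0765811
  L_II = 0.55·(1−0.55)^4 = 0.55·0.0410062 = 0.0225534
  L_III = 0.70·(1−0.70)^4 = 0.70·0.0081 = 0.00567
Odds = (0.39/0.51) × (0.00567/0.0765811) = 0.764706 × 0.0740391 ≈ 0.0566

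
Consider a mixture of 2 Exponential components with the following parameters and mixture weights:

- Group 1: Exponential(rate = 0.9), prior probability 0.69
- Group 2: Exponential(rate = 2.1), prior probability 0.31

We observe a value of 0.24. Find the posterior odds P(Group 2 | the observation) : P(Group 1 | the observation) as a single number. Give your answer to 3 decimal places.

Since P(k|x) ∝ π_k f_k(x), the posterior odds are π_i f_i(x) / (π_j f_j(x)).
Component likelihoods at x = 0.24:
  p_1 = 0.9·e^(−0.9·0.24) = 0.9·e^(−0.2160) = 0.725162
  p_2 = 2.1·e^(−2.1·0.24) = 2.1·e^(−0.5040) = 1.26863
Posterior odds = (π_2·p_2) / (π_1·p_1) = (0.31·1.26863) / (0.69·0.725162) = 0.393275 / 0.500362 ≈ 0.786

0.786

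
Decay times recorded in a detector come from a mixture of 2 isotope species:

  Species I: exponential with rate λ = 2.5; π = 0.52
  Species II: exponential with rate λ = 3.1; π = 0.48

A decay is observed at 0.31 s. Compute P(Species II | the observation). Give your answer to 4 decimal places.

0.4873

P(component k | x) = π_k·f_k(x) / marginal(x), where marginal(x) = Σ_j π_j·f_j(x).
Component likelihoods at x = 0.31 s:
  f_I = 1.15176
  f_II = 1.18578
Prior × likelihood for each component:
  π_I·f_I = 0.52 × 1.15176 = 0.598915
  π_II·f_II = 0.48 × 1.18578 = 0.569175
Denominator: 0.598915 + 0.569175 = 1.16809
P(Species II | x) = 0.569175 / 1.16809 ≈ 0.4873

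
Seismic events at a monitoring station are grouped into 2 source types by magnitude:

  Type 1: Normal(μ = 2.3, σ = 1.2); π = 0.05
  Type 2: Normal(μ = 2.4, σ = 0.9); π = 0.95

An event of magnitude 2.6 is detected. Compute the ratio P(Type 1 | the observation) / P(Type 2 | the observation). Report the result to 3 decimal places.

0.039

The posterior odds equal the prior odds times the likelihood ratio: (π_i/π_j)·(f_i(x)/f_j(x)).
Evaluate each component's likelihood at the observed value:
  L_1 = (1/(1.2·√(2π)))·exp(−(2.6−2.3)²/(2·1.2²)) = 0.332452·exp(-0.03125) = 0.322223
  L_2 = (1/(0.9·√(2π)))·exp(−(2.6−2.4)²/(2·0.9²)) = 0.443269·exp(-0.02469) = 0.432458
Odds = (0.05/0.95) × (0.322223/0.432458) = 0.0526316 × 0.745097 ≈ 0.039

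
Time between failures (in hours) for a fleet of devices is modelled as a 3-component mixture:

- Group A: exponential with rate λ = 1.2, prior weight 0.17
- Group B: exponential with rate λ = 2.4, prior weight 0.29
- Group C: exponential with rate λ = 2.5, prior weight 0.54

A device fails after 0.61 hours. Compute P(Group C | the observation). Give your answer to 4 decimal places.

Posterior ∝ prior × likelihood, so P(k | x) ∝ P(Z=k) f_k(x); normalise over all components.
Exponential densities:
  f_A = 1.2·e^(−1.2·0.61) = 1.2·e^(−0.7320) = 0.577135
  f_B = 2.4·e^(−2.4·0.61) = 2.4·e^(−1.4640) = 0.555142
  f_C = 2.5·e^(−2.5·0.61) = 2.5·e^(−1.5250) = 0.544053
Weight by the priors:
  P(Z=A)·f_A = 0.17 × 0.577135 = 0.098113
  P(Z=B)·f_B = 0.29 × 0.555142 = 0.160991
  P(Z=C)·f_C = 0.54 × 0.544053 = 0.293788
Denominator: 0.098113 + 0.160991 + 0.293788 = 0.552893
P(Group C | x) = 0.293788 / 0.552893 ≈ 0.5314

0.5314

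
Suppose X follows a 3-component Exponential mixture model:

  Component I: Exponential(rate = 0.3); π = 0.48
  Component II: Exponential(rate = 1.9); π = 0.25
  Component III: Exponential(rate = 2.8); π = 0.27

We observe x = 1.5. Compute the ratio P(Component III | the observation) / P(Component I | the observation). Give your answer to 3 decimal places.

0.123

Only the two components matter; the odds are (π_i f_i(x)) / (π_j f_j(x)).
Evaluate each component's likelihood at the observed value:
  L_I = 0.3·e^(−0.3·1.5) = 0.3·e^(−0.4500) = 0.191288
  L_II = 1.9·e^(−1.9·1.5) = 1.9·e^(−2.8500) = 0.109904
  L_III = 2.8·e^(−2.8·1.5) = 2.8·e^(−4.2000) = 0.0419876
Posterior odds = (π_III·L_III) / (π_I·L_I) = (0.27·0.0419876) / (0.48·0.191288) = 0.0113367 / 0.0918185 ≈ 0.123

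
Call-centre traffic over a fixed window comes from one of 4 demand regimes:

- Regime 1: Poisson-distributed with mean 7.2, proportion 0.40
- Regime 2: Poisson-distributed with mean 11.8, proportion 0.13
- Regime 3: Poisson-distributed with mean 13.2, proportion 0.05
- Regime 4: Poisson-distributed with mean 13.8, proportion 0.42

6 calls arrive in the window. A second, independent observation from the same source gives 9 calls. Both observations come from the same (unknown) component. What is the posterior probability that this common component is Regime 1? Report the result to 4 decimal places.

Apply Bayes' rule: the posterior for each component is proportional to its prior times its likelihood at x.
Since both observations come from the same component, the likelihood for component k is f_k(x₁)·f_k(x₂).
  L_1 = [e^(−7.2)·7.2^6/6! = 0.144458] × [0.106982] = 0.0154544
  L_2 = [e^(−11.8)·11.8^6/6! = 0.0281374] × [0.0917276] = 0.00258098
  L_3 = [e^(−13.2)·13.2^6/6! = 0.0135964] × [0.0620462] = 0.000843605
  L_4 = [e^(−13.8)·13.8^6/6! = 0.00974267] × [0.0508025] = 0.000494952
Weight by the priors:
  π_1·L_1 = 0.40 × 0.0154544 = 0.00618175
  π_2·L_2 = 0.13 × 0.00258098 = 0.000335528
  π_3·L_3 = 0.05 × 0.000843605 = 4.21802e-05
  π_4·L_4 = 0.42 × 0.000494952 = 0.00020788
Normaliser: 0.00618175 + 0.000335528 + 4.21802e-05 + 0.00020788 = 0.00676734
Responsibility of Regime 1: 0.00618175 / 0.00676734 ≈ 0.9135

0.9135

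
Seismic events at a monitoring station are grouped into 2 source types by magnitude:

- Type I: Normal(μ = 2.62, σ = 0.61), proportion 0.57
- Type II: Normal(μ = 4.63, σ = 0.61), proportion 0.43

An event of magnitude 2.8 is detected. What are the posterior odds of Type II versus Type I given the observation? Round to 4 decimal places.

The posterior odds equal the prior odds times the likelihood ratio: (w_i/w_j)·(f_i(x)/f_j(x)).
Component likelihoods at x = 2.8:
  f_I = 0.626142
  f_II = 0.00726533
Odds = (0.43/0.57) × (0.00726533/0.626142) = 0.754386 × 0.0116033 ≈ 0.0088

0.0088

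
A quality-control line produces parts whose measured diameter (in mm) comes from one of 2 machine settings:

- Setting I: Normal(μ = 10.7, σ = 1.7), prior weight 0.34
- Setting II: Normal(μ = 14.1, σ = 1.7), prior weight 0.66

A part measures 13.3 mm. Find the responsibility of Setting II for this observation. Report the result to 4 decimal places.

0.8484

Apply Bayes' rule: the posterior for each component is proportional to its prior times its likelihood at x.
Normal densities:
  L_I = (1/(1.7·√(2π)))·exp(−(13.3−10.7)²/(2·1.7²)) = 0.234672·exp(-1.16955) = 0.0728672
  L_II = (1/(1.7·√(2π)))·exp(−(13.3−14.1)²/(2·1.7²)) = 0.234672·exp(-0.11073) = 0.210074
Weight by the priors:
  w_I·L_I = 0.34 × 0.0728672 = 0.0247748
  w_II·L_II = 0.66 × 0.210074 = 0.138649
Sum: 0.0247748 + 0.138649 = 0.163424
P(Setting II | the observation) ≈ 0.8484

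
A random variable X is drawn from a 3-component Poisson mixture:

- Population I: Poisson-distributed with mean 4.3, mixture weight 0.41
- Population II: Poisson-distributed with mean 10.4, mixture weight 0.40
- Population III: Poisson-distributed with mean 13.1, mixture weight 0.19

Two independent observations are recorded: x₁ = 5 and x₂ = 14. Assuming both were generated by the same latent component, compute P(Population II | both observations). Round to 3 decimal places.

P(component k | x) = P(Z=k)·f_k(x) / marginal(x), where marginal(x) = Σ_j P(Z=j)·f_j(x).
Since both observations come from the same component, the likelihood for component k is f_k(x₁)·f_k(x₂).
  p_I = [0.166224] × [0.000114996] = 1.91152e-05
  p_II = [0.0308548] × [0.0604499] = 0.00186517
  p_III = [0.00657533] × [0.102833] = 0.00067616
Multiply by the mixture weights:
  P(Z=I)·p_I = 0.41 × 1.91152e-05 = 7.83723e-06
  P(Z=II)·p_II = 0.40 × 0.00186517 = 0.000746068
  P(Z=III)·p_III = 0.19 × 0.00067616 = 0.00012847
Evidence: 7.83723e-06 + 0.000746068 + 0.00012847 = 0.000882376
P(Population II | x₁, x₂) ≈ 0.846

0.846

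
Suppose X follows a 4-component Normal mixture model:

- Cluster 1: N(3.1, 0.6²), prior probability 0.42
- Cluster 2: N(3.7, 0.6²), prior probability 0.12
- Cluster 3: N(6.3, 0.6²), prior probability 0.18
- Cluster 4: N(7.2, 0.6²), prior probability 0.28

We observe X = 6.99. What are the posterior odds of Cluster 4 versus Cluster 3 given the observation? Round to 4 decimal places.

2.8344

Only the two components matter; the odds are (π_i f_i(x)) / (π_j f_j(x)).
Component likelihoods at x = 6.99:
  L_1 = (1/(0.6·√(2π)))·exp(−(6.99−3.1)²/(2·0.6²)) = 0.664904·exp(-21.01681) = 4.95765e-10
  L_2 = (1/(0.6·√(2π)))·exp(−(6.99−3.7)²/(2·0.6²)) = 0.664904·exp(-15.03347) = 1.967e-07
  L_3 = (1/(0.6·√(2π)))·exp(−(6.99−6.3)²/(2·0.6²)) = 0.664904·exp(-0.66125) = 0.343227
  L_4 = (1/(0.6·√(2π)))·exp(−(6.99−7.2)²/(2·0.6²)) = 0.664904·exp(-0.06125) = 0.625401
0.175112 / 0.0617809 ≈ 2.8344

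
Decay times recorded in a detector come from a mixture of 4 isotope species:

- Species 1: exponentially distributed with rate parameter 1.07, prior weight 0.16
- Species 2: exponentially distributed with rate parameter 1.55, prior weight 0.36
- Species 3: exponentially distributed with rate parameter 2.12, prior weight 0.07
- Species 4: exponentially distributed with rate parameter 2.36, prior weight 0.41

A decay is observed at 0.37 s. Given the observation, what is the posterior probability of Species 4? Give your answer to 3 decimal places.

0.448

By Bayes' theorem, P(k | x) = P(Z=k) f_k(x) / Σ_j P(Z=j) f_j(x).
Evaluate each component's likelihood at the observed value:
  L_1 = 0.720189
  L_2 = 0.873502
  L_3 = 0.967554
  L_4 = 0.985567
Prior × likelihood for each component:
  P(Z=1)·L_1 = 0.16 × 0.720189 = 0.11523
  P(Z=2)·L_2 = 0.36 × 0.873502 = 0.314461
  P(Z=3)·L_3 = 0.07 × 0.967554 = 0.0677288
  P(Z=4)·L_4 = 0.41 × 0.985567 = 0.404082
Normaliser: 0.11523 + 0.314461 + 0.0677288 + 0.404082 = 0.901502
Responsibility of Species 4: 0.404082 / 0.901502 ≈ 0.448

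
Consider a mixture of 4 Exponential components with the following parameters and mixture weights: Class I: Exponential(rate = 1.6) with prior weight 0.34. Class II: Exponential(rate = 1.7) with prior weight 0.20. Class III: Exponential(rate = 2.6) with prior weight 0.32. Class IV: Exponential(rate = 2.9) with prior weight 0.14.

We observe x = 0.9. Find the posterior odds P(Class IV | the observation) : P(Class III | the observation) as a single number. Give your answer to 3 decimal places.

0.373

Since P(k|x) ∝ w_k f_k(x), the posterior odds are w_i f_i(x) / (w_j f_j(x)).
Exponential densities:
  p_I = 0.379084
  p_II = 0.368111
  p_III = 0.250452
  p_IV = 0.21325
Posterior odds = (w_IV·p_IV) / (w_III·p_III) = (0.14·0.21325) / (0.32·0.250452) = 0.029855 / 0.0801446 ≈ 0.373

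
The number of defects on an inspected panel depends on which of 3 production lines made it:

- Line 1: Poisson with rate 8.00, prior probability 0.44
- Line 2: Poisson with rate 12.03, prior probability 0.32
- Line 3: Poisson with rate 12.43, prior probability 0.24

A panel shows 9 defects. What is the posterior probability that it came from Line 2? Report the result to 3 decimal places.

0.275

The responsibility of component k is w_k f_k(x) divided by Σ_j w_j f_j(x).
Component likelihoods at x = 9 defects:
  p_1 = 0.124077
  p_2 = 0.0867092
  p_3 = 0.0780183
Unnormalised posteriors:
  w_1·p_1 = 0.44 × 0.124077 = 0.0545938
  w_2·p_2 = 0.32 × 0.0867092 = 0.0277469
  w_3·p_3 = 0.24 × 0.0780183 = 0.0187244
Marginal: 0.0545938 + 0.0277469 + 0.0187244 = 0.101065
P(Line 2 | 9 defects) = 0.0277469 / 0.101065 ≈ 0.275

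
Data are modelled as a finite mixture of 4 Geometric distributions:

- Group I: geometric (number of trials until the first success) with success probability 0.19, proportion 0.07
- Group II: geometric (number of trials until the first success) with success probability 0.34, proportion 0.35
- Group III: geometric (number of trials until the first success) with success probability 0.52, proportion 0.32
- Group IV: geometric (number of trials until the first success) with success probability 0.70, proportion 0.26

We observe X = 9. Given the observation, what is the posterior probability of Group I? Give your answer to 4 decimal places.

0.3409

Posterior ∝ prior × likelihood, so P(k | x) ∝ P(Z=k) f_k(x); normalise over all components.
Evaluate each component's likelihood at the observed value:
  p_I = 0.0352074
  p_II = 0.0122414
  p_III = 0.00146532
  p_IV = 4.5927e-05
Prior × likelihood for each component:
  P(Z=I)·p_I = 0.07 × 0.0352074 = 0.00246452
  P(Z=II)·p_II = 0.35 × 0.0122414 = 0.00428448
  P(Z=III)·p_III = 0.32 × 0.00146532 = 0.000468903
  P(Z=IV)·p_IV = 0.26 × 4.5927e-05 = 1.1941e-05
Marginal: 0.00246452 + 0.00428448 + 0.000468903 + 1.1941e-05 = 0.00722984
P(Group I | 9) ≈ 0.3409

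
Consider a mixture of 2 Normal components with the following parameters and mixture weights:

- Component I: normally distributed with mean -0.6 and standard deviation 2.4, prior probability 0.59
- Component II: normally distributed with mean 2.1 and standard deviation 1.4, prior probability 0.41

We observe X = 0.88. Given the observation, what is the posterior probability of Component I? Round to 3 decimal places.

By Bayes' theorem, P(k | x) = π_k f_k(x) / Σ_j π_j f_j(x).
Normal densities:
  p_I = 0.137443
  p_II = 0.194932
Prior × likelihood for each component:
  π_I·p_I = 0.59 × 0.137443 = 0.0810914
  π_II·p_II = 0.41 × 0.194932 = 0.0799221
Evidence: 0.0810914 + 0.0799221 = 0.161013
P(Component I | data) ≈ 0.504

0.504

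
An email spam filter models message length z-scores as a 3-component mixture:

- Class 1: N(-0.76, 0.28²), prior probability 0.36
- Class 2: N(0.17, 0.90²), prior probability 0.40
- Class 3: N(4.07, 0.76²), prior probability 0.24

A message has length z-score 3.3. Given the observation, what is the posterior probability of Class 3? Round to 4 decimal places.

Posterior ∝ prior × likelihood, so P(k | x) ∝ π_k f_k(x); normalise over all components.
Evaluate each component's likelihood at the observed value:
  L_1 = 3.1517e-46
  L_2 = 0.00104782
  L_3 = 0.314194
Prior × likelihood for each component:
  π_1·L_1 = 0.36 × 3.1517e-46 = 1.13461e-46
  π_2·L_2 = 0.40 × 0.00104782 = 0.000419126
  π_3·L_3 = 0.24 × 0.314194 = 0.0754064
Evidence: 1.13461e-46 + 0.000419126 + 0.0754064 = 0.0758256
P(Class 3 | the observation) = 0.0754064 / 0.0758256 ≈ 0.9945

0.9945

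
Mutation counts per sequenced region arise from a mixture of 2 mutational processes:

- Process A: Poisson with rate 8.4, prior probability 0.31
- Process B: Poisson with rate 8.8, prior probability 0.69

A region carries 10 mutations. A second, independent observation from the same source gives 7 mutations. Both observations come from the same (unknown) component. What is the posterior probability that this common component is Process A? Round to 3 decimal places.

0.312

Posterior ∝ prior × likelihood, so P(k | x) ∝ π_k f_k(x); normalise over all components.
Since both observations come from the same component, the likelihood for component k is f_k(x₁)·f_k(x₂).
  f_A = [0.108382] × [0.131659] = 0.0142694
  f_B = [0.115684] × [0.122224] = 0.0141393
Weight by the priors:
  π_A·f_A = 0.31 × 0.0142694 = 0.00442353
  π_B·f_B = 0.69 × 0.0141393 = 0.00975614
Normaliser: 0.00442353 + 0.00975614 = 0.0141797
Responsibility of Process A: 0.00442353 / 0.0141797 ≈ 0.312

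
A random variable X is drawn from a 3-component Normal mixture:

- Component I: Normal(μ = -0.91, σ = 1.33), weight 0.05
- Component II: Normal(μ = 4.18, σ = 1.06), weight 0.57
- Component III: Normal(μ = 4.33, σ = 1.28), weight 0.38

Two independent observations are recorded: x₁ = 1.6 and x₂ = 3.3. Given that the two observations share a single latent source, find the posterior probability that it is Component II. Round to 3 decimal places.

0.518

Apply Bayes' rule: the posterior for each component is proportional to its prior times its likelihood at x.
Since both observations come from the same component, the likelihood for component k is f_k(x₁)·f_k(x₂).
  p_I = [0.0505439] × [0.00200114] = 0.000101145
  p_II = [0.019462] × [0.266651] = 0.00518955
  p_III = [0.0320569] × [0.225472] = 0.00722793
Weight by the priors:
  w_I·p_I = 0.05 × 0.000101145 = 5.05727e-06
  w_II·p_II = 0.57 × 0.00518955 = 0.00295805
  w_III·p_III = 0.38 × 0.00722793 = 0.00274661
Normaliser: 5.05727e-06 + 0.00295805 + 0.00274661 = 0.00570972
P(Component II | x) = 0.00295805 / 0.00570972 ≈ 0.518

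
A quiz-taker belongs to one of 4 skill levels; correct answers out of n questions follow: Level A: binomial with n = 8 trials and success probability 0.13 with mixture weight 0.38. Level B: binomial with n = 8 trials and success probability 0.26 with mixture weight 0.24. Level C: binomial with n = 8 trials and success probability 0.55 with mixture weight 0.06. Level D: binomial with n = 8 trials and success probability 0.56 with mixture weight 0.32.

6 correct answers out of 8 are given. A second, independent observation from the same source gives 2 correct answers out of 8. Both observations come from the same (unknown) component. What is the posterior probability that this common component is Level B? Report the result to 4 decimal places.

0.0797

By Bayes' theorem, P(k | x) = π_k f_k(x) / Σ_j π_j f_j(x).
Since both observations come from the same component, the likelihood for component k is f_k(x₁)·f_k(x₂).
  L_A = [0.000102296] × [0.205192] = 2.09902e-05
  L_B = [0.00473654] × [0.31081] = 0.00147217
  L_C = [0.156949] × [0.0703329] = 0.0110387
  L_D = [0.167183] × [0.0637162] = 0.0106523
Prior × likelihood for each component:
  π_A·L_A = 0.38 × 2.09902e-05 = 7.97628e-06
  π_B·L_B = 0.24 × 0.00147217 = 0.00035332
  π_C·L_C = 0.06 × 0.0110387 = 0.000662322
  π_D·L_D = 0.32 × 0.0106523 = 0.00340872
Marginal: 7.97628e-06 + 0.00035332 + 0.000662322 + 0.00340872 = 0.00443234
P(Level B | data) = 0.00035332 / 0.00443234 ≈ 0.0797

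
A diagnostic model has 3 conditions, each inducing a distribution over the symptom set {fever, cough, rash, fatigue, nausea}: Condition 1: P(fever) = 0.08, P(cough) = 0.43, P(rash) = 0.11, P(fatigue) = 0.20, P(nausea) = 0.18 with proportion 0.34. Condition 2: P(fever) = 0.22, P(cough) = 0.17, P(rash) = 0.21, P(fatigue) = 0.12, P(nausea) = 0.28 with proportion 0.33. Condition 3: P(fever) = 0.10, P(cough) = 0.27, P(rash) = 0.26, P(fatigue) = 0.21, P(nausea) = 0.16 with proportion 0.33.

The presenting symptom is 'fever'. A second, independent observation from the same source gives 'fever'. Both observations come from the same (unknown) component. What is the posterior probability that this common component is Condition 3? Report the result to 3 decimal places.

0.154

Posterior ∝ prior × likelihood, so P(k | x) ∝ w_k f_k(x); normalise over all components.
Since both observations come from the same component, the likelihood for component k is f_k(x₁)·f_k(x₂).
  f_1 = [P(fever | comp) = 0.08] × [0.08] = 0.0064
  f_2 = [P(fever | comp) = 0.22] × [0.22] = 0.0484
  f_3 = [P(fever | comp) = 0.10] × [0.1] = 0.01
Unnormalised posteriors:
  w_1·f_1 = 0.34 × 0.0064 = 0.002176
  w_2·f_2 = 0.33 × 0.0484 = 0.015972
  w_3·f_3 = 0.33 × 0.01 = 0.0033
Sum: 0.002176 + 0.015972 + 0.0033 = 0.021448
P(Condition 3 | x₁, x₂) ≈ 0.154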